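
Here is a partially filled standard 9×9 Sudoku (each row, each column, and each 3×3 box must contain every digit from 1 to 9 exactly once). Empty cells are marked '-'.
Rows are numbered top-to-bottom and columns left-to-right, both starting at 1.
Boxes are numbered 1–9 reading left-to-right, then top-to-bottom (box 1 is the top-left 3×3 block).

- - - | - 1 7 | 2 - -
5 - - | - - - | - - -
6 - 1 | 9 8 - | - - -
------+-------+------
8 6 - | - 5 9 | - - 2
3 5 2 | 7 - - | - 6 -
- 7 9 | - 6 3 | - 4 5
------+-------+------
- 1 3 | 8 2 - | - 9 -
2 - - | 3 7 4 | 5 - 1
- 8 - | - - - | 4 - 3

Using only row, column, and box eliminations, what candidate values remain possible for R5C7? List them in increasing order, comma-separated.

1,8,9

Row 5 already contains {2, 3, 5, 6, 7}.
Column 7 already contains {2, 4, 5}.
Its 3×3 block (box 6) already contains {2, 4, 5, 6}.
Removing those from 1–9 leaves {1, 8, 9} as the candidates for R5C7.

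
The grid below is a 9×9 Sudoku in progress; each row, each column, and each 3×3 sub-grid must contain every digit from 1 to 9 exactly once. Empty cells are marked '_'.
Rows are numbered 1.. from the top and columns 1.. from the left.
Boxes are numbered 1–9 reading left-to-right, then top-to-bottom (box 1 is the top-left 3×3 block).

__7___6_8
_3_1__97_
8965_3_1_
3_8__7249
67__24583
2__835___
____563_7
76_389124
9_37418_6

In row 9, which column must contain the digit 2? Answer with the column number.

Consider where 2 can go in row 9.
row 9, column 8 is out (column 8 already has a 2).
So the only cell in row 9 that can hold 2 is row 9, column 2.
That is column 2.

2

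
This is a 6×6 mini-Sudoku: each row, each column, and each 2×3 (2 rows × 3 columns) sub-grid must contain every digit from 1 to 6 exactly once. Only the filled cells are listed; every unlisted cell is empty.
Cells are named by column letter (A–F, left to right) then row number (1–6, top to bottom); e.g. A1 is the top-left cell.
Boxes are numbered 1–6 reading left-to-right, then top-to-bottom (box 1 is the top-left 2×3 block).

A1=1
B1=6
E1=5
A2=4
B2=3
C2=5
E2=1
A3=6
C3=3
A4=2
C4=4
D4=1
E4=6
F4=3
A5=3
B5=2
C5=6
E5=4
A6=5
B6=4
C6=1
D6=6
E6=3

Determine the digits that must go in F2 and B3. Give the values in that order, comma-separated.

For F2:
  Consider where 6 can go in box 2.
  D1 is out (row 1 already has a 6).
  F1 is out (row 1 already has a 6).
  D2 is out (column D already has a 6).
  So the only cell in box 2 that can hold 6 is F2.
  So F2 = 6.
For B3:
  Consider where 1 can go in column B.
  B4 is out (row 4 already has a 1).
  So the only cell in column B that can hold 1 is B3.
  So B3 = 1.

6,1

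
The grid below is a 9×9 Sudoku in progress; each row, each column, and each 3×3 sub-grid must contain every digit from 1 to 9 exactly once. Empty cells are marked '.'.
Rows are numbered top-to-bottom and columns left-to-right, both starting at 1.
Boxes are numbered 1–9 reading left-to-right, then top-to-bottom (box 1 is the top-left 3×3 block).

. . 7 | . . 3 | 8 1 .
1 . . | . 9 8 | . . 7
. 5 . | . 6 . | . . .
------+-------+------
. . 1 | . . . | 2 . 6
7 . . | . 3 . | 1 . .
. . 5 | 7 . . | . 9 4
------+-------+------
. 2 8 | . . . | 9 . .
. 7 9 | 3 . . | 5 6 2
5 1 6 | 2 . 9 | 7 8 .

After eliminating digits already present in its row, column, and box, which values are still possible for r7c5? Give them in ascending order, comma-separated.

Row 7 already contains {2, 8, 9}.
Column 5 already contains {3, 6, 9}.
Its 3×3 block (box 8) already contains {2, 3, 9}.
Removing those from 1–9 leaves {1, 4, 5, 7} as the candidates for r7c5.

1,4,5,7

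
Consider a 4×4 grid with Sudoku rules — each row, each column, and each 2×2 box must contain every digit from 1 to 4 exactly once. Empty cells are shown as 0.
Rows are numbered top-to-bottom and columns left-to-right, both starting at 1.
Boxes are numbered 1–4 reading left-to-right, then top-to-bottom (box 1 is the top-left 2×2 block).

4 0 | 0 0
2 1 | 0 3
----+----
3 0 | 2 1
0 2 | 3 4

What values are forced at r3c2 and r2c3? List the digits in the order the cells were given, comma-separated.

For r3c2:
  Row 3 already contains {1, 2, 3}.
  Column 2 already contains {1, 2}.
  Its 2×2 block (box 3) already contains {2, 3}.
  The only value from 1–4 not eliminated is 4, so r3c2 = 4.
For r2c3:
  Row 2 already contains {1, 2, 3}.
  Column 3 already contains {2, 3}.
  Its 2×2 block (box 2) already contains {3}.
  The only value from 1–4 not eliminated is 4, so r2c3 = 4.

4,4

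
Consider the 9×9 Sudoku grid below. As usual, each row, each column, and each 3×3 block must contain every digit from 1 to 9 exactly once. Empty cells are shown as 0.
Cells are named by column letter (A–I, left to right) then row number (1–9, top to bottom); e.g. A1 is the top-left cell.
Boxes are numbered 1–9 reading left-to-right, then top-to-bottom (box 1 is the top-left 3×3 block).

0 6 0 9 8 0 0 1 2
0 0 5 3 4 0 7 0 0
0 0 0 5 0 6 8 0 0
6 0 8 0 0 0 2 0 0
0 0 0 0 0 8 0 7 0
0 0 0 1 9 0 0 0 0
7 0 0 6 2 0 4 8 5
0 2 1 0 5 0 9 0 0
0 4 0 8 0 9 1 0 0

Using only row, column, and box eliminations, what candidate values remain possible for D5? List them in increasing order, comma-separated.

Row 5 already contains {7, 8}.
Column D already contains {1, 3, 5, 6, 8, 9}.
Its 3×3 block (box 5) already contains {1, 8, 9}.
Removing those from 1–9 leaves {2, 4} as the candidates for D5.

2,4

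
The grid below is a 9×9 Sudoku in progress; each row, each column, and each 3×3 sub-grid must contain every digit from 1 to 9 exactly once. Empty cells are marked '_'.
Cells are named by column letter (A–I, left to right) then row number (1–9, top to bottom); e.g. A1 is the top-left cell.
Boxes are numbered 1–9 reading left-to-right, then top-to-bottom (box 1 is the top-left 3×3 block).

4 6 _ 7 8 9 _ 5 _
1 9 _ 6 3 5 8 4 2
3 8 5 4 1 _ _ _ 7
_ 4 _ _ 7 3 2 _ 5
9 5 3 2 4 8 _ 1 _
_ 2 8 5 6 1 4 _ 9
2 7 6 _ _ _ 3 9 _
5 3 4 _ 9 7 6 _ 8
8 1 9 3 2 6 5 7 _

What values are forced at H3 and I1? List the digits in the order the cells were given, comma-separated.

6,3

For H3:
  Row 3 already contains {1, 3, 4, 5, 7, 8}.
  Column H already contains {1, 4, 5, 7, 9}.
  Its 3×3 block (box 3) already contains {2, 4, 5, 7, 8}.
  The only value from 1–9 not eliminated is 6, so H3 = 6.
For I1:
  Consider where 3 can go in row 1.
  C1 is out (column C already has a 3).
  G1 is out (column G already has a 3).
  So the only cell in row 1 that can hold 3 is I1.
  So I1 = 3.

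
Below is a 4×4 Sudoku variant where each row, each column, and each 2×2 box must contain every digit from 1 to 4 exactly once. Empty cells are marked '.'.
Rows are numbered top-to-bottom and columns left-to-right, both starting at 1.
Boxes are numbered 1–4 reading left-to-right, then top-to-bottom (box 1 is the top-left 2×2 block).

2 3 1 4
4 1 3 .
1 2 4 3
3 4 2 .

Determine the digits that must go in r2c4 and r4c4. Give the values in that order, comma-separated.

2,1

For r2c4:
  Row 2 already contains {1, 3, 4}.
  Column 4 already contains {3, 4}.
  Its 2×2 block (box 2) already contains {1, 3, 4}.
  The only value from 1–4 not eliminated is 2, so r2c4 = 2.
For r4c4:
  Row 4 already contains {2, 3, 4}.
  Column 4 already contains {3, 4}.
  Its 2×2 block (box 4) already contains {2, 3, 4}.
  The only value from 1–4 not eliminated is 1, so r4c4 = 1.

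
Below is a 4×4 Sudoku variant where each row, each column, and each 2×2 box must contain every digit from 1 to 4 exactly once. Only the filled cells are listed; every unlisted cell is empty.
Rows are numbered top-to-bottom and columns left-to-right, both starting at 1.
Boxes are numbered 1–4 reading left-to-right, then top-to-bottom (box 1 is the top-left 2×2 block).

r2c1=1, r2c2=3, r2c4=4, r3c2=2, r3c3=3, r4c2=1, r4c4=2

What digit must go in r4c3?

Row 4 already contains {1, 2}.
Column 3 already contains {3}.
Its 2×2 block (box 4) already contains {2, 3}.
The only value from 1–4 not eliminated is 4, so r4c3 = 4.

4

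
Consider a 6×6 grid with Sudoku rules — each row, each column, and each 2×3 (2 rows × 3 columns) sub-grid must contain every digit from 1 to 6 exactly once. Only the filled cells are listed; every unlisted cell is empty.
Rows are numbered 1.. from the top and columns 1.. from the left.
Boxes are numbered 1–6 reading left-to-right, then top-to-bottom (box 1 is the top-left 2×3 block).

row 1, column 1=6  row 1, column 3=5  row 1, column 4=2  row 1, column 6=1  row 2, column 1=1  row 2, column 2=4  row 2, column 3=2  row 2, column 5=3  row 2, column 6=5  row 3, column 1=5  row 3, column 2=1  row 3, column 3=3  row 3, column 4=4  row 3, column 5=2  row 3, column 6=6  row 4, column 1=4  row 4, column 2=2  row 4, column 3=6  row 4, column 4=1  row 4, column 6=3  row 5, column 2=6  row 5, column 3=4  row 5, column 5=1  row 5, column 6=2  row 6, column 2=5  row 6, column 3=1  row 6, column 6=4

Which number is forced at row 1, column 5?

4

Row 1 already contains {1, 2, 5, 6}.
Column 5 already contains {1, 2, 3}.
Its 2×3 block (box 2) already contains {1, 2, 3, 5}.
The only value from 1–6 not eliminated is 4, so row 1, column 5 = 4.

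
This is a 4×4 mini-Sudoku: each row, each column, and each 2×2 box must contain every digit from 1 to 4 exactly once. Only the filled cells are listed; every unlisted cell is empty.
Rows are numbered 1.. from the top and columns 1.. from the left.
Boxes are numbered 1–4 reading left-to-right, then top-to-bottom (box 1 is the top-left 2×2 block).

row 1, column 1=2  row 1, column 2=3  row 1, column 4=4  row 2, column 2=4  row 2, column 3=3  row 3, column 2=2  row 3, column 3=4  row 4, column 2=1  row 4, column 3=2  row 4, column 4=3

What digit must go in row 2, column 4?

Cell row 2, column 4 itself could take any of {1, 2} by direct elimination.
Consider where 2 can go in row 2.
row 2, column 1 is out (column 1 already has a 2).
So the only cell in row 2 that can hold 2 is row 2, column 4.
Therefore row 2, column 4 = 2.

2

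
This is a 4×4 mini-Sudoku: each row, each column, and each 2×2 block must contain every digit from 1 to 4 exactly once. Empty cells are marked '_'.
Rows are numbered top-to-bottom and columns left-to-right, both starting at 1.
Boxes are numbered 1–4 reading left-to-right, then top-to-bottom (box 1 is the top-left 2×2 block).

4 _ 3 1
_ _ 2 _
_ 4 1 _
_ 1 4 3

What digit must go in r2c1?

1

Cell r2c1 itself could take any of {1, 3} by direct elimination.
Consider where 1 can go in box 1.
r1c2 is out (row 1 already has a 1).
r2c2 is out (column 2 already has a 1).
So the only cell in box 1 that can hold 1 is r2c1.
Therefore r2c1 = 1.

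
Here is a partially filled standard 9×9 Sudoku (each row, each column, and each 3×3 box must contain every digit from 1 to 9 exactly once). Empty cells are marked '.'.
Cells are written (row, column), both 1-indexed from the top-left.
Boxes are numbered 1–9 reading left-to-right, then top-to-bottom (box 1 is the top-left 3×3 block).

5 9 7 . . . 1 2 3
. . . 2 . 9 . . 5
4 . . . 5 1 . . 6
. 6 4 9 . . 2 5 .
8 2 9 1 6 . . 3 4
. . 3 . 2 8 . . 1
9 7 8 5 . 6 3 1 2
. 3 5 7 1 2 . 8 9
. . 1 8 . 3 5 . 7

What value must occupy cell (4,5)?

3

Cell (4,5) itself could take any of {3, 7} by direct elimination.
Consider where 3 can go in box 5.
(4,6) is out (column 6 already has a 3).
(5,6) is out (row 5 already has a 3).
(6,4) is out (row 6 already has a 3).
So the only cell in box 5 that can hold 3 is (4,5).
Therefore (4,5) = 3.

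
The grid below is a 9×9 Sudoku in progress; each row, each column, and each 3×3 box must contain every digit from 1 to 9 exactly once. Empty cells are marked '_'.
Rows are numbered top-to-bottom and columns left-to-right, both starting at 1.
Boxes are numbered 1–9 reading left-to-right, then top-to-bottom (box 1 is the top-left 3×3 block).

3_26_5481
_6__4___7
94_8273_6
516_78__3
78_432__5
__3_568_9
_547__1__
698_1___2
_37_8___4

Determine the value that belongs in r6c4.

Row 6 already contains {3, 5, 6, 8, 9}.
Column 4 already contains {4, 6, 7, 8}.
Its 3×3 block (box 5) already contains {2, 3, 4, 5, 6, 7, 8}.
The only value from 1–9 not eliminated is 1, so r6c4 = 1.

1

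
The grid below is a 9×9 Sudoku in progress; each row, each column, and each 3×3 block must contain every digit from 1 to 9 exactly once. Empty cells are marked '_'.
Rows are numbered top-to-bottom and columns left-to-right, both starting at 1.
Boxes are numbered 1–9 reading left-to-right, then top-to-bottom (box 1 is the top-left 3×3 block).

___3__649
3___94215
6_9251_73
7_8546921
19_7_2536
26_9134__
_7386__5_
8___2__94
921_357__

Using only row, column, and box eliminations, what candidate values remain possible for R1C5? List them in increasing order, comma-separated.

7,8

Row 1 already contains {3, 4, 6, 9}.
Column 5 already contains {1, 2, 3, 4, 5, 6, 9}.
Its 3×3 block (box 2) already contains {1, 2, 3, 4, 5, 9}.
Removing those from 1–9 leaves {7, 8} as the candidates for R1C5.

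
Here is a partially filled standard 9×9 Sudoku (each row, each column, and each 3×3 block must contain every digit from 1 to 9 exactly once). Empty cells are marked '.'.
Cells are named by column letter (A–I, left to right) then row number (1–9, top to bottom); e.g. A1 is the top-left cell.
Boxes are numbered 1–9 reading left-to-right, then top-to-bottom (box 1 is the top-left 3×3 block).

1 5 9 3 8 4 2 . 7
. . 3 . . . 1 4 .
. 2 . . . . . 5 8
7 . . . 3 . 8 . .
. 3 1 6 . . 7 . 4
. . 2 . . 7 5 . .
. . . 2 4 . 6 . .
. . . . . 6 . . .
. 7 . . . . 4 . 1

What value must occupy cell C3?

Cell C3 itself could take any of {4, 6, 7} by direct elimination.
Consider where 7 can go in column C.
C4 is out (row 4 already has a 7).
C7 is out (box 7 already has a 7).
C8 is out (box 7 already has a 7).
C9 is out (row 9 already has a 7).
So the only cell in column C that can hold 7 is C3.
Therefore C3 = 7.

7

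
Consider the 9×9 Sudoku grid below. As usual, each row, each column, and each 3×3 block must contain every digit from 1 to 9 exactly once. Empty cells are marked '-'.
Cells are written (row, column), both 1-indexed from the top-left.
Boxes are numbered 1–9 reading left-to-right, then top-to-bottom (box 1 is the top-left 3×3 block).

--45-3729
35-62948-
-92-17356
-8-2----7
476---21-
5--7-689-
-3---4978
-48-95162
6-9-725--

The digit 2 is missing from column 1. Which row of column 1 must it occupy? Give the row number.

Consider where 2 can go in column 1.
(1,1) is out (row 1 already has a 2).
(3,1) is out (row 3 already has a 2).
(4,1) is out (row 4 already has a 2).
(8,1) is out (row 8 already has a 2).
So the only cell in column 1 that can hold 2 is (7,1).
That is row 7.

7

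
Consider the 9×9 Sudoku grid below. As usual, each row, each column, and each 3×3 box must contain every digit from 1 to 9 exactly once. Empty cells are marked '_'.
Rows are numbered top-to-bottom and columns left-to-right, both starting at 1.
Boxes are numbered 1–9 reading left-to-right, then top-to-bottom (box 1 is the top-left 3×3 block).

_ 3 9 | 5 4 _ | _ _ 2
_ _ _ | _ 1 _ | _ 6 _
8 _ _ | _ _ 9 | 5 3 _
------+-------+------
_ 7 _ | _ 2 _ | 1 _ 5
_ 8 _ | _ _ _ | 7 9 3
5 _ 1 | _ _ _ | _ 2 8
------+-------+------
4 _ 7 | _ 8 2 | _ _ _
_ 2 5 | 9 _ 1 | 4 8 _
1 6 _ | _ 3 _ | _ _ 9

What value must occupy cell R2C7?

9

Cell R2C7 itself could take any of {8, 9} by direct elimination.
Consider where 9 can go in box 3.
R1C7 is out (row 1 already has a 9).
R1C8 is out (row 1 already has a 9).
R2C9 is out (column 9 already has a 9).
R3C9 is out (row 3 already has a 9).
So the only cell in box 3 that can hold 9 is R2C7.
Therefore R2C7 = 9.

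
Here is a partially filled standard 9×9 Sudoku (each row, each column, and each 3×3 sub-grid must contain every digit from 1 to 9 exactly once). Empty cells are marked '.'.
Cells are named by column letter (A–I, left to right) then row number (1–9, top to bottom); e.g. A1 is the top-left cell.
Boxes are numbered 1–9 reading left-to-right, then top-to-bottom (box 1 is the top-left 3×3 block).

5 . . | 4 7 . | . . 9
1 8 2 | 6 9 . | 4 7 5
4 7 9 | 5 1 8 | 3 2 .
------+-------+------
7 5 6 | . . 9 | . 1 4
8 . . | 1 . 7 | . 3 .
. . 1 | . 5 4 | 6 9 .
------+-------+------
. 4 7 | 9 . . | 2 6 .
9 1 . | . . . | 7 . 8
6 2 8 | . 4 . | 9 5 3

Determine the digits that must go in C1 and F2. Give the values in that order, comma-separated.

For C1:
  Row 1 already contains {4, 5, 7, 9}.
  Column C already contains {1, 2, 6, 7, 8, 9}.
  Its 3×3 block (box 1) already contains {1, 2, 4, 5, 7, 8, 9}.
  The only value from 1–9 not eliminated is 3, so C1 = 3.
For F2:
  Row 2 already contains {1, 2, 4, 5, 6, 7, 8, 9}.
  Column F already contains {4, 7, 8, 9}.
  Its 3×3 block (box 2) already contains {1, 4, 5, 6, 7, 8, 9}.
  The only value from 1–9 not eliminated is 3, so F2 = 3.

3,3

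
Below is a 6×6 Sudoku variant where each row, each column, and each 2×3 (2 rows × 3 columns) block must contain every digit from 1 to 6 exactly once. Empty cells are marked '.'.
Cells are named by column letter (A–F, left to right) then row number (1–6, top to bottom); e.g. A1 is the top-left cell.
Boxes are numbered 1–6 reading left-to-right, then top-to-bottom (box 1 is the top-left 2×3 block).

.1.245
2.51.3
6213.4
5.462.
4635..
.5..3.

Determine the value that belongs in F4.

Row 4 already contains {2, 4, 5, 6}.
Column F already contains {3, 4, 5}.
Its 2×3 block (box 4) already contains {2, 3, 4, 6}.
The only value from 1–6 not eliminated is 1, so F4 = 1.

1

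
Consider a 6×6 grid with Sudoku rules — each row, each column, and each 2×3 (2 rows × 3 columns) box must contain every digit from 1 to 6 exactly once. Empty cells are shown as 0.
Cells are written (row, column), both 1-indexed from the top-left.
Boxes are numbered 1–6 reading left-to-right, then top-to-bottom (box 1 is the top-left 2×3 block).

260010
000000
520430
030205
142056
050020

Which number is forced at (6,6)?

4

Cell (6,6) itself could take any of {1, 3, 4} by direct elimination.
Consider where 4 can go in box 6.
(5,4) is out (row 5 already has a 4).
(6,4) is out (column 4 already has a 4).
So the only cell in box 6 that can hold 4 is (6,6).
Therefore (6,6) = 4.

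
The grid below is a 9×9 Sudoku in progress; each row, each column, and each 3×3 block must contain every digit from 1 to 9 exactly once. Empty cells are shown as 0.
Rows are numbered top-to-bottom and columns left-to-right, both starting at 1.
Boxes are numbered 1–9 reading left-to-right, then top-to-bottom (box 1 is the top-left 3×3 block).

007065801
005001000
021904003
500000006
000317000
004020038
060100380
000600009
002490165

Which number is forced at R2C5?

3

Cell R2C5 itself could take any of {3, 7, 8} by direct elimination.
Consider where 3 can go in box 2.
R1C4 is out (column 4 already has a 3).
R2C4 is out (column 4 already has a 3).
R3C5 is out (row 3 already has a 3).
So the only cell in box 2 that can hold 3 is R2C5.
Therefore R2C5 = 3.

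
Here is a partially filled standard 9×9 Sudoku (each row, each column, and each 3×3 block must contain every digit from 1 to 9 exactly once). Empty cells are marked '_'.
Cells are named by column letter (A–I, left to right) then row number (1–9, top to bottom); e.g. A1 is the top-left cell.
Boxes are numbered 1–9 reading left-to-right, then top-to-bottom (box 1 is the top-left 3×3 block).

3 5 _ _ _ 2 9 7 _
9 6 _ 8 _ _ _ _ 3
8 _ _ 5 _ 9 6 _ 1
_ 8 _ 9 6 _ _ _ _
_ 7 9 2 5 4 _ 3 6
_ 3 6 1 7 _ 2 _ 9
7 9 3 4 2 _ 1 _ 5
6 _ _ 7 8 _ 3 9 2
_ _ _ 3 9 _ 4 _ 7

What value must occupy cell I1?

8

Cell I1 itself could take any of {4, 8} by direct elimination.
Consider where 8 can go in row 1.
C1 is out (box 1 already has a 8).
D1 is out (column D already has a 8).
E1 is out (column E already has a 8).
So the only cell in row 1 that can hold 8 is I1.
Therefore I1 = 8.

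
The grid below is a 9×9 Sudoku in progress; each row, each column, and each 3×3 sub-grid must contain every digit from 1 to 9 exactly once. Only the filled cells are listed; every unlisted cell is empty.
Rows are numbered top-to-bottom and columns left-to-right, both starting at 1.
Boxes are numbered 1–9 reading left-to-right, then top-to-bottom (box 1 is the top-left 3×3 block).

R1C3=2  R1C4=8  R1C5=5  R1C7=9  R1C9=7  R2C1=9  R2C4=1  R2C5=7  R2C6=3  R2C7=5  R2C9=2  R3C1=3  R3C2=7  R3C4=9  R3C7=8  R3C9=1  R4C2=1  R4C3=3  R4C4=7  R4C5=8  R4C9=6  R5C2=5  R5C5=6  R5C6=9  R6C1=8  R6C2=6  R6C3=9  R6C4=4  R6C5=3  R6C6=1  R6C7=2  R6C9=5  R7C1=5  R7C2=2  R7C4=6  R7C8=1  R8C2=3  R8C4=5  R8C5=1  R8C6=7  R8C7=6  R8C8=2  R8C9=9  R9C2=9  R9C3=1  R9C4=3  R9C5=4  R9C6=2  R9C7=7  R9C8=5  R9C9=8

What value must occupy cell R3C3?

Cell R3C3 itself could take any of {4, 5, 6} by direct elimination.
Consider where 5 can go in box 1.
R1C1 is out (row 1 already has a 5).
R1C2 is out (row 1 already has a 5).
R2C2 is out (row 2 already has a 5).
R2C3 is out (row 2 already has a 5).
So the only cell in box 1 that can hold 5 is R3C3.
Therefore R3C3 = 5.

5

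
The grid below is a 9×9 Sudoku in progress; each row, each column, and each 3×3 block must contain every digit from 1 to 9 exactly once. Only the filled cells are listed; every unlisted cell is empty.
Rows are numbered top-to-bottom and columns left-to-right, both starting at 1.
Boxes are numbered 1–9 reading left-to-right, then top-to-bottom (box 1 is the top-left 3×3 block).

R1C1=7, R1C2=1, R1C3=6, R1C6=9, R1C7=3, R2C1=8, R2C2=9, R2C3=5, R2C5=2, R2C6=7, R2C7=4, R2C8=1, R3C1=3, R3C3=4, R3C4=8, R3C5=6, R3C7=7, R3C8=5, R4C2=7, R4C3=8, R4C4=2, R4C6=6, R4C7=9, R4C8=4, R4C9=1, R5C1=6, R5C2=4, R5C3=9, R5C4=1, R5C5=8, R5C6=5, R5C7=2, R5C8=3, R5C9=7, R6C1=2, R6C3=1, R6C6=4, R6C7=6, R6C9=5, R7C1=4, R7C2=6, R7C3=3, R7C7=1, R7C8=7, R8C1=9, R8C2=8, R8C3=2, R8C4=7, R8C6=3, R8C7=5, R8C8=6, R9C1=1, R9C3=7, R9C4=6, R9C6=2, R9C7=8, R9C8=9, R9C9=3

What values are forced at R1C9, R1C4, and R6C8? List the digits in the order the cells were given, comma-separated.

8,4,8

For R1C9:
  Consider where 8 can go in column 9.
  R2C9 is out (row 2 already has a 8).
  R3C9 is out (row 3 already has a 8).
  R7C9 is out (box 9 already has a 8).
  R8C9 is out (row 8 already has a 8).
  So the only cell in column 9 that can hold 8 is R1C9.
  So R1C9 = 8.
For R1C4:
  Consider where 4 can go in column 4.
  R2C4 is out (row 2 already has a 4).
  R6C4 is out (row 6 already has a 4).
  R7C4 is out (row 7 already has a 4).
  So the only cell in column 4 that can hold 4 is R1C4.
  So R1C4 = 4.
For R6C8:
  Row 6 already contains {1, 2, 4, 5, 6}.
  Column 8 already contains {1, 3, 4, 5, 6, 7, 9}.
  Its 3×3 block (box 6) already contains {1, 2, 3, 4, 5, 6, 7, 9}.
  The only value from 1–9 not eliminated is 8, so R6C8 = 8.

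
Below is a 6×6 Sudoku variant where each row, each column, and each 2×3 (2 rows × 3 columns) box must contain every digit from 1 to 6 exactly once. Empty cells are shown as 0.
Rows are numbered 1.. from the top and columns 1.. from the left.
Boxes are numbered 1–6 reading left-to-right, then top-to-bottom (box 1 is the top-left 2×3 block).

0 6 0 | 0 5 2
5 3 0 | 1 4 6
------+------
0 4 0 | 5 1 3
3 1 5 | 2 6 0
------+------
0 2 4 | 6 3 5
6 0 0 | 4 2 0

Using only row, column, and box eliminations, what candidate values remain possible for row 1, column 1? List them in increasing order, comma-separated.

1,4

Row 1 already contains {2, 5, 6}.
Column 1 already contains {3, 5, 6}.
Its 2×3 block (box 1) already contains {3, 5, 6}.
Removing those from 1–6 leaves {1, 4} as the candidates for row 1, column 1.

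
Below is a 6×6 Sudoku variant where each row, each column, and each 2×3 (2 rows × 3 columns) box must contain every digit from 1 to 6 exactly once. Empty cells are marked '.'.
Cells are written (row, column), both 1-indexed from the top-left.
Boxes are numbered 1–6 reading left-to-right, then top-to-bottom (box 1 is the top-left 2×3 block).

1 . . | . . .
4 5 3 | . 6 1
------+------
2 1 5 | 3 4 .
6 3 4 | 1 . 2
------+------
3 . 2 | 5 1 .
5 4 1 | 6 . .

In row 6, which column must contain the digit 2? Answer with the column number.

5

Consider where 2 can go in row 6.
(6,6) is out (column 6 already has a 2).
So the only cell in row 6 that can hold 2 is (6,5).
That is column 5.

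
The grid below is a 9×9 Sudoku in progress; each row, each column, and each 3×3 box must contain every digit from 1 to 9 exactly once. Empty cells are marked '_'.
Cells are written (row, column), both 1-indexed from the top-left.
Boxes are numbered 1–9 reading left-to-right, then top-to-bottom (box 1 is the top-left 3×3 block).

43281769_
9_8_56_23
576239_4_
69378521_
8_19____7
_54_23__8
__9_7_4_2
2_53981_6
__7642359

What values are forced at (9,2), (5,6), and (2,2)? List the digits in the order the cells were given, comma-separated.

8,4,1

For (9,2):
  Consider where 8 can go in row 9.
  (9,1) is out (column 1 already has a 8).
  So the only cell in row 9 that can hold 8 is (9,2).
  So (9,2) = 8.
For (5,6):
  Row 5 already contains {1, 7, 8, 9}.
  Column 6 already contains {2, 3, 5, 6, 7, 8, 9}.
  Its 3×3 block (box 5) already contains {2, 3, 5, 7, 8, 9}.
  The only value from 1–9 not eliminated is 4, so (5,6) = 4.
For (2,2):
  Row 2 already contains {2, 3, 5, 6, 8, 9}.
  Column 2 already contains {3, 5, 7, 9}.
  Its 3×3 block (box 1) already contains {2, 3, 4, 5, 6, 7, 8, 9}.
  The only value from 1–9 not eliminated is 1, so (2,2) = 1.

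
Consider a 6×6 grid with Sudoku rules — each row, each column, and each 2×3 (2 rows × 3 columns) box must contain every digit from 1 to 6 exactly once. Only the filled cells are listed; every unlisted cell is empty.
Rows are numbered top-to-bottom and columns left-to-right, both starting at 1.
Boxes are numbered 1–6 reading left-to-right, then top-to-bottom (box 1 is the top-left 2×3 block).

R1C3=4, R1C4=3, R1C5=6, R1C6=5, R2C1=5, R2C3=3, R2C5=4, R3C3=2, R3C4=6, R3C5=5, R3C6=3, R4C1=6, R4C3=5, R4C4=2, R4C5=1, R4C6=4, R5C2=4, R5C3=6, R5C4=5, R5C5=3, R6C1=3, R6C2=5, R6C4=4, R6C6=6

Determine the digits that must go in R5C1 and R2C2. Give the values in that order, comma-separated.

2,6

For R5C1:
  Consider where 2 can go in box 5.
  R6C3 is out (column 3 already has a 2).
  So the only cell in box 5 that can hold 2 is R5C1.
  So R5C1 = 2.
For R2C2:
  Consider where 6 can go in box 1.
  R1C1 is out (row 1 already has a 6).
  R1C2 is out (row 1 already has a 6).
  So the only cell in box 1 that can hold 6 is R2C2.
  So R2C2 = 6.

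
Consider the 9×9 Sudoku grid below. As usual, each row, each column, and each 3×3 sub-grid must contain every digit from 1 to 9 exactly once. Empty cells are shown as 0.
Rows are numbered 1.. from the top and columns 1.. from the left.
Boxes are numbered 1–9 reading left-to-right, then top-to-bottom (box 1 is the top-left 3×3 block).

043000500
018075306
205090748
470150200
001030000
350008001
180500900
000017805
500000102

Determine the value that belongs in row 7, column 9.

Cell row 7, column 9 itself could take any of {3, 4, 7} by direct elimination.
Consider where 4 can go in box 9.
row 7, column 8 is out (column 8 already has a 4).
row 8, column 8 is out (column 8 already has a 4).
row 9, column 8 is out (column 8 already has a 4).
So the only cell in box 9 that can hold 4 is row 7, column 9.
Therefore row 7, column 9 = 4.

4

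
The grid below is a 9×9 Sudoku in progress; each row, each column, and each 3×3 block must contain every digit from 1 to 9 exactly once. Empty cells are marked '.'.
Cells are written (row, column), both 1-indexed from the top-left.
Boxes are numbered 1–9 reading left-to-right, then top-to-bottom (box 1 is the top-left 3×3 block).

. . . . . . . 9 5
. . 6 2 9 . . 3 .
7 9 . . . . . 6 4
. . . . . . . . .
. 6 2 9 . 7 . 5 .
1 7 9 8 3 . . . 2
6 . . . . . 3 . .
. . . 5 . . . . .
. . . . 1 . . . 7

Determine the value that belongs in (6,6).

5

Cell (6,6) itself could take any of {4, 5, 6} by direct elimination.
Consider where 5 can go in row 6.
(6,7) is out (box 6 already has a 5).
(6,8) is out (column 8 already has a 5).
So the only cell in row 6 that can hold 5 is (6,6).
Therefore (6,6) = 5.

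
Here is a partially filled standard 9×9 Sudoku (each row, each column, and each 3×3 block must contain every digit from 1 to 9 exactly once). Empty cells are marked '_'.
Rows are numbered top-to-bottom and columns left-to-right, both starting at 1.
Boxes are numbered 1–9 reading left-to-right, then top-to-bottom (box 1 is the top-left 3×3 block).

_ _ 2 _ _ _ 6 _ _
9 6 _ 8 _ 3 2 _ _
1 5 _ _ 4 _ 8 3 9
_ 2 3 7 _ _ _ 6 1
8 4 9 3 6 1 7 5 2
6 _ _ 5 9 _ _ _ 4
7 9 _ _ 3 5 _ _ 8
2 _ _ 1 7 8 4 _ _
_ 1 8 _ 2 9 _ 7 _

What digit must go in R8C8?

9

Row 8 already contains {1, 2, 4, 7, 8}.
Column 8 already contains {3, 5, 6, 7}.
Its 3×3 block (box 9) already contains {4, 7, 8}.
The only value from 1–9 not eliminated is 9, so R8C8 = 9.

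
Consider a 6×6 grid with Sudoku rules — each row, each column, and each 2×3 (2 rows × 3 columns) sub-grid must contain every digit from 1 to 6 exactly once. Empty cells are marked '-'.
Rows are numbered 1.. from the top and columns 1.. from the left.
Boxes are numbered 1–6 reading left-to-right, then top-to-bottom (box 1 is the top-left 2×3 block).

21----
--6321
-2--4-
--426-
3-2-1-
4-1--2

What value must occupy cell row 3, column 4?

Cell row 3, column 4 itself could take any of {1, 5} by direct elimination.
Consider where 1 can go in column 4.
row 1, column 4 is out (row 1 already has a 1).
row 5, column 4 is out (row 5 already has a 1).
row 6, column 4 is out (row 6 already has a 1).
So the only cell in column 4 that can hold 1 is row 3, column 4.
Therefore row 3, column 4 = 1.

1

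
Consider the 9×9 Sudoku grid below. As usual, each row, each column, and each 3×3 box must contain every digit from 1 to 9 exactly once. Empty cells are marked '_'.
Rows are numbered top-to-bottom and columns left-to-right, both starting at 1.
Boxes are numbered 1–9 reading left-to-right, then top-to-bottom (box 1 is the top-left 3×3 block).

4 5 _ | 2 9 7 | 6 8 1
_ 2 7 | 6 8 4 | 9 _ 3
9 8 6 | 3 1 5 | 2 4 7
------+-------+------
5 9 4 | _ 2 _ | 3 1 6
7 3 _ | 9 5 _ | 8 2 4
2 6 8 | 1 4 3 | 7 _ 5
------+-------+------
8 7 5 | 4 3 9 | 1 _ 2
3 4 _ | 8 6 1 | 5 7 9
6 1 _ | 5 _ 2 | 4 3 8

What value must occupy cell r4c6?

8

Row 4 already contains {1, 2, 3, 4, 5, 6, 9}.
Column 6 already contains {1, 2, 3, 4, 5, 7, 9}.
Its 3×3 block (box 5) already contains {1, 2, 3, 4, 5, 9}.
The only value from 1–9 not eliminated is 8, so r4c6 = 8.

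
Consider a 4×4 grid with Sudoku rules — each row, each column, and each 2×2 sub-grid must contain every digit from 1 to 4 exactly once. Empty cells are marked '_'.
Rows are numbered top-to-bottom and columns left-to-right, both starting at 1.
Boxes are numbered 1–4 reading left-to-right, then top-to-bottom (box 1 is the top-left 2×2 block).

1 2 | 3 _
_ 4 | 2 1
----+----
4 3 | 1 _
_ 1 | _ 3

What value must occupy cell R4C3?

4

Row 4 already contains {1, 3}.
Column 3 already contains {1, 2, 3}.
Its 2×2 block (box 4) already contains {1, 3}.
The only value from 1–4 not eliminated is 4, so R4C3 = 4.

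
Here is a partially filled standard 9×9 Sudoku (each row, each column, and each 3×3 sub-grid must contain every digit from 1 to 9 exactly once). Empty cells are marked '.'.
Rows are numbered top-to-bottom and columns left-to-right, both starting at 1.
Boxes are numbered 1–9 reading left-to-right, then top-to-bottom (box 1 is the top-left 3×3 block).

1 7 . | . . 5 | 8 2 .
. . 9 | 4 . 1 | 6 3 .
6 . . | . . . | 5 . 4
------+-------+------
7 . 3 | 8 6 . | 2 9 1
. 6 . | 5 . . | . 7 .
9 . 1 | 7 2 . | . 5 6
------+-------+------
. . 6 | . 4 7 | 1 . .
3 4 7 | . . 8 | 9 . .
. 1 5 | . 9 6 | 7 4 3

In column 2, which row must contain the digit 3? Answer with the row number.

Consider where 3 can go in column 2.
R2C2 is out (row 2 already has a 3).
R4C2 is out (row 4 already has a 3).
R6C2 is out (box 4 already has a 3).
R7C2 is out (box 7 already has a 3).
So the only cell in column 2 that can hold 3 is R3C2.
That is row 3.

3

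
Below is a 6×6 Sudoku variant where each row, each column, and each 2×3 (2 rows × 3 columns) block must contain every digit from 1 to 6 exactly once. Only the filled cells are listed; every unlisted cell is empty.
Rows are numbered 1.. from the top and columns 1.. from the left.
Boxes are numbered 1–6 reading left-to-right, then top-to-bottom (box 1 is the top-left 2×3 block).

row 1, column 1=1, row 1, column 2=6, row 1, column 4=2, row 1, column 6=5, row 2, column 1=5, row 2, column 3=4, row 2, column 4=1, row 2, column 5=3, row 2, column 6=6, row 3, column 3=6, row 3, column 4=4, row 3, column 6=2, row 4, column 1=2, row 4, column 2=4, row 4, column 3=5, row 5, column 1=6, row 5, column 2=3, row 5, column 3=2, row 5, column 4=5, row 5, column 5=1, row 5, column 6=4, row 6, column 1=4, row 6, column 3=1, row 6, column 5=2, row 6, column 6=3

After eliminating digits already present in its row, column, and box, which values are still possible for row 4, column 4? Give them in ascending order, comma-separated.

Row 4 already contains {2, 4, 5}.
Column 4 already contains {1, 2, 4, 5}.
Its 2×3 block (box 4) already contains {2, 4}.
Removing those from 1–6 leaves {3, 6} as the candidates for row 4, column 4.

3,6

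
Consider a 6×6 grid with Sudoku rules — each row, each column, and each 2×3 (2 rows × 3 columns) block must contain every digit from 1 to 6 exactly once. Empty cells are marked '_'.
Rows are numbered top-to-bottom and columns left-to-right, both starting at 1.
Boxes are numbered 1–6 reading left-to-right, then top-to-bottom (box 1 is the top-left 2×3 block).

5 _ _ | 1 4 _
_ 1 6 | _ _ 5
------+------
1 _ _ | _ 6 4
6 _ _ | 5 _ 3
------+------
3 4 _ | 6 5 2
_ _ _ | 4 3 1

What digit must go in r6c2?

6

Cell r6c2 itself could take any of {2, 5, 6} by direct elimination.
Consider where 6 can go in column 2.
r1c2 is out (box 1 already has a 6).
r3c2 is out (row 3 already has a 6).
r4c2 is out (row 4 already has a 6).
So the only cell in column 2 that can hold 6 is r6c2.
Therefore r6c2 = 6.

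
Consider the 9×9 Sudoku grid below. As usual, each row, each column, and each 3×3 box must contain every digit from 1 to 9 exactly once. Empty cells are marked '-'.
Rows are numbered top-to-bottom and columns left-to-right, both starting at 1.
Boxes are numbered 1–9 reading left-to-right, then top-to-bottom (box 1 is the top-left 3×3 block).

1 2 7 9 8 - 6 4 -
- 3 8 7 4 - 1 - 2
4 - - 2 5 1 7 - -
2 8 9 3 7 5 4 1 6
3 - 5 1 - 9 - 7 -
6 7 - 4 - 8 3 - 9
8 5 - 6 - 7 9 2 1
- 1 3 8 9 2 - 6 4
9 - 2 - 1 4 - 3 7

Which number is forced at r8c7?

Row 8 already contains {1, 2, 3, 4, 6, 8, 9}.
Column 7 already contains {1, 3, 4, 6, 7, 9}.
Its 3×3 block (box 9) already contains {1, 2, 3, 4, 6, 7, 9}.
The only value from 1–9 not eliminated is 5, so r8c7 = 5.

5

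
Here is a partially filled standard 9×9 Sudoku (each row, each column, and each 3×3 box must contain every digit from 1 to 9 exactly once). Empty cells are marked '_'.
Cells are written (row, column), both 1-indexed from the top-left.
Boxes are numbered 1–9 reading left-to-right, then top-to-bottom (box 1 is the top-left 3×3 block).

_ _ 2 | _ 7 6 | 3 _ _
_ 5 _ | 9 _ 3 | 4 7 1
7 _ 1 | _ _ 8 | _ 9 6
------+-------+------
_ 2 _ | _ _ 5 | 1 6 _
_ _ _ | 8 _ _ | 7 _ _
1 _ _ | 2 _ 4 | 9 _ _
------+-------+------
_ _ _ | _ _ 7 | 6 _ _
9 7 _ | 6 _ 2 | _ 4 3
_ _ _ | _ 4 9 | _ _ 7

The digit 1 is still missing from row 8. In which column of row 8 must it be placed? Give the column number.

5

Consider where 1 can go in row 8.
(8,3) is out (column 3 already has a 1).
(8,7) is out (column 7 already has a 1).
So the only cell in row 8 that can hold 1 is (8,5).
That is column 5.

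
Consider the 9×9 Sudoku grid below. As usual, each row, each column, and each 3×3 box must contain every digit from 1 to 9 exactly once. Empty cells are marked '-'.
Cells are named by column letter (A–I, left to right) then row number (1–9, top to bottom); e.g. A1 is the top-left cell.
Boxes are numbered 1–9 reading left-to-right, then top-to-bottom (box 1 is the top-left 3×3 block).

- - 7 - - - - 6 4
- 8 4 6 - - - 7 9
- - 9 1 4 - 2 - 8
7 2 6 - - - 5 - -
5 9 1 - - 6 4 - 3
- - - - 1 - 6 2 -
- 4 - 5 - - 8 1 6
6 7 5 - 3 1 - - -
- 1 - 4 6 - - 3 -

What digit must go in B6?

3

Row 6 already contains {1, 2, 6}.
Column B already contains {1, 2, 4, 7, 8, 9}.
Its 3×3 block (box 4) already contains {1, 2, 5, 6, 7, 9}.
The only value from 1–9 not eliminated is 3, so B6 = 3.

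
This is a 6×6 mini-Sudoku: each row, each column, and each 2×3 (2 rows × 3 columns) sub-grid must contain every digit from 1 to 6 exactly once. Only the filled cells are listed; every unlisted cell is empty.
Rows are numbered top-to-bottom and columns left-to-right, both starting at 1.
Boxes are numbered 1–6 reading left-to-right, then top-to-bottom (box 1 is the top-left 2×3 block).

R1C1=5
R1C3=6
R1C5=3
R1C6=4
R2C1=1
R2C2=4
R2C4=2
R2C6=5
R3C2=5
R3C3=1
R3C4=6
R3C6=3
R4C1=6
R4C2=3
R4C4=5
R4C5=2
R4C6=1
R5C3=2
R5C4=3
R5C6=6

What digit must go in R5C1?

Row 5 already contains {2, 3, 6}.
Column 1 already contains {1, 5, 6}.
Its 2×3 block (box 5) already contains {2}.
The only value from 1–6 not eliminated is 4, so R5C1 = 4.

4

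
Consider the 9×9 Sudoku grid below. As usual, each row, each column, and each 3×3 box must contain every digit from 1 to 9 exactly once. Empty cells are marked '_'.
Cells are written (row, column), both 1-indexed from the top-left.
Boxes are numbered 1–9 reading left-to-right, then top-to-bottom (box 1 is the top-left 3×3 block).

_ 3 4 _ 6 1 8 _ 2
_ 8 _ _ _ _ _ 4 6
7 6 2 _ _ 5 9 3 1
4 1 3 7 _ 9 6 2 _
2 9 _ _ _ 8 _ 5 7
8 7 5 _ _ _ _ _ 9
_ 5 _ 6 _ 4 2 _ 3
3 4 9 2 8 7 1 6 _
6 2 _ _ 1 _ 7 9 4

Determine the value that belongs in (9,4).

Cell (9,4) itself could take any of {3, 5} by direct elimination.
Consider where 5 can go in column 4.
(1,4) is out (box 2 already has a 5).
(2,4) is out (box 2 already has a 5).
(3,4) is out (row 3 already has a 5).
(5,4) is out (row 5 already has a 5).
(6,4) is out (row 6 already has a 5).
So the only cell in column 4 that can hold 5 is (9,4).
Therefore (9,4) = 5.

5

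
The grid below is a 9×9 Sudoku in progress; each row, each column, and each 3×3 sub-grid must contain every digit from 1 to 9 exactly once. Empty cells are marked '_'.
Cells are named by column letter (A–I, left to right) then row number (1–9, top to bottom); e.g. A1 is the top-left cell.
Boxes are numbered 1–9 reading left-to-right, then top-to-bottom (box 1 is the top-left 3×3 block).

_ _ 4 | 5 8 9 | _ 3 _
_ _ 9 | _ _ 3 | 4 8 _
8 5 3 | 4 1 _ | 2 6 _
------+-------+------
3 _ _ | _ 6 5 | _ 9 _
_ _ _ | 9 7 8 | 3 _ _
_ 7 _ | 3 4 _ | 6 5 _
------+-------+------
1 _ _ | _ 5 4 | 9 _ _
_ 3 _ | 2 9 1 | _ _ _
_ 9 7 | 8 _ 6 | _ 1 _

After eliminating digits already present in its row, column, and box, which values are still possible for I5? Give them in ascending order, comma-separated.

Row 5 already contains {3, 7, 8, 9}.
Column I already contains {}.
Its 3×3 block (box 6) already contains {3, 5, 6, 9}.
Removing those from 1–9 leaves {1, 2, 4} as the candidates for I5.

1,2,4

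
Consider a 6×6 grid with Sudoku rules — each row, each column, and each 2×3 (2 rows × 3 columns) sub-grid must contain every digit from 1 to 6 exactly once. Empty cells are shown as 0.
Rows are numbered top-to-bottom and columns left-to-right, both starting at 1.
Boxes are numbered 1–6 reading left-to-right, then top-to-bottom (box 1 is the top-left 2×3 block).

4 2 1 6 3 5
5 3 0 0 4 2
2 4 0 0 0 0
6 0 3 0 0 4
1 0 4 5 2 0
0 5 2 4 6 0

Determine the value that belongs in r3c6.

6

Cell r3c6 itself could take any of {1, 3, 6} by direct elimination.
Consider where 6 can go in box 4.
r3c4 is out (column 4 already has a 6).
r3c5 is out (column 5 already has a 6).
r4c4 is out (row 4 already has a 6).
r4c5 is out (row 4 already has a 6).
So the only cell in box 4 that can hold 6 is r3c6.
Therefore r3c6 = 6.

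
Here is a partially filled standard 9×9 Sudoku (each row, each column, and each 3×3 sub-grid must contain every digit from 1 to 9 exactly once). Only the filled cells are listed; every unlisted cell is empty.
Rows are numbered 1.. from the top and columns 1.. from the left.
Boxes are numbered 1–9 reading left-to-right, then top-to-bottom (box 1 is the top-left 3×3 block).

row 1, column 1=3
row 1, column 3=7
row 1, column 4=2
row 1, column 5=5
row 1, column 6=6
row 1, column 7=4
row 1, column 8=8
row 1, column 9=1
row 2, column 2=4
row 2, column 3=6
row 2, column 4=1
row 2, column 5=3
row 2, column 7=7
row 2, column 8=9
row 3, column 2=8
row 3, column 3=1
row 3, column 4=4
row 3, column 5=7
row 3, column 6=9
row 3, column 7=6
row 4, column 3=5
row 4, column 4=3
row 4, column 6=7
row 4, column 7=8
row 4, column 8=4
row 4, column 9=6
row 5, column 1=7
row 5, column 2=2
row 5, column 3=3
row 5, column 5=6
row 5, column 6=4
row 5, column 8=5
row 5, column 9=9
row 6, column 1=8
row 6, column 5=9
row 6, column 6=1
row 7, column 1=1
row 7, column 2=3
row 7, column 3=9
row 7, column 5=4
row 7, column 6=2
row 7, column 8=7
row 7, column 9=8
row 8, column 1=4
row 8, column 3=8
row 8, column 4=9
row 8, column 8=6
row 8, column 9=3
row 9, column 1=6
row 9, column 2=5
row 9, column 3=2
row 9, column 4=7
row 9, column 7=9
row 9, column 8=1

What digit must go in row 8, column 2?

7

Row 8 already contains {3, 4, 6, 8, 9}.
Column 2 already contains {2, 3, 4, 5, 8}.
Its 3×3 block (box 7) already contains {1, 2, 3, 4, 5, 6, 8, 9}.
The only value from 1–9 not eliminated is 7, so row 8, column 2 = 7.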